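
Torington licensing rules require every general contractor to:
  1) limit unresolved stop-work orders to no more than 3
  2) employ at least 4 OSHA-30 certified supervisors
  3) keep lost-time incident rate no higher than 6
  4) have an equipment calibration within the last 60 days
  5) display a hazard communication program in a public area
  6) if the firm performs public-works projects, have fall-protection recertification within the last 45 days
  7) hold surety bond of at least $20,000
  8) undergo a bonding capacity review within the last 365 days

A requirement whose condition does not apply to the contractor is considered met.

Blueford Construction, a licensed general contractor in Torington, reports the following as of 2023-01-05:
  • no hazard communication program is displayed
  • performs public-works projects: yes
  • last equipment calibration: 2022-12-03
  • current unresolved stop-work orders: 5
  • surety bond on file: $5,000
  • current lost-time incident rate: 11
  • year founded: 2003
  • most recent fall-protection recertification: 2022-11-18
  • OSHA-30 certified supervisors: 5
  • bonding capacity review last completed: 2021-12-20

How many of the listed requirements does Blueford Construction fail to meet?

6

1. unresolved stop-work orders 5 > 3 → not met
2. OSHA-30 certified supervisors 5 ≥ 4 → met
3. lost-time incident rate 11 > 6 → not met
4. equipment calibration 33 days ago vs limit 60 → met
5. hazard communication program absent → not met
6. condition 'performs public-works projects' holds; fall-protection recertification 48 days ago vs limit 45 → not met
7. surety bond $5,000 < $20,000 → not met
8. bonding capacity review 381 days ago vs limit 365 → not met
Not met: 6 of 8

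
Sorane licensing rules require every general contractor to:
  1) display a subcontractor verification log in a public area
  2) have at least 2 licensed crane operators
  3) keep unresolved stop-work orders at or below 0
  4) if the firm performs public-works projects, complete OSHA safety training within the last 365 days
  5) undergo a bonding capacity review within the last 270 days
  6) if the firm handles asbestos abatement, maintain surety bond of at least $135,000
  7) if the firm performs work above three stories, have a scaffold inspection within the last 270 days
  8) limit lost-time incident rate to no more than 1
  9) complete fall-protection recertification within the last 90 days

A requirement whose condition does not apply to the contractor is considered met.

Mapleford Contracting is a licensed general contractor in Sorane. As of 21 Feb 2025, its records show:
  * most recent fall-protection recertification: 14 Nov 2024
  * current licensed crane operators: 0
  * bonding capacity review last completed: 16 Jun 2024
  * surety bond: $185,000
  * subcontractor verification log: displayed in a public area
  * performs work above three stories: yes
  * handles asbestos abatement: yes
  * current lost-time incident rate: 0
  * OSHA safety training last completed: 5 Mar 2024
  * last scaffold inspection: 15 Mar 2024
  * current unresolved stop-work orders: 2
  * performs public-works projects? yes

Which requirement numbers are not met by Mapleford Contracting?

1. subcontractor verification log present → met
2. licensed crane operators 0 < 2 → not met
3. unresolved stop-work orders 2 > 0 → not met
4. condition 'performs public-works projects' holds; OSHA safety training 353 days ago vs limit 365 → met
5. bonding capacity review 250 days ago vs limit 270 → met
6. condition 'handles asbestos abatement' holds; surety bond $185,000 ≥ $135,000 → met
7. condition 'performs work above three stories' holds; scaffold inspection 343 days ago vs limit 270 → not met
8. lost-time incident rate 0 ≤ 1 → met
9. fall-protection recertification 99 days ago vs limit 90 → not met
Not met: 2, 3, 7, 9

2, 3, 7, 9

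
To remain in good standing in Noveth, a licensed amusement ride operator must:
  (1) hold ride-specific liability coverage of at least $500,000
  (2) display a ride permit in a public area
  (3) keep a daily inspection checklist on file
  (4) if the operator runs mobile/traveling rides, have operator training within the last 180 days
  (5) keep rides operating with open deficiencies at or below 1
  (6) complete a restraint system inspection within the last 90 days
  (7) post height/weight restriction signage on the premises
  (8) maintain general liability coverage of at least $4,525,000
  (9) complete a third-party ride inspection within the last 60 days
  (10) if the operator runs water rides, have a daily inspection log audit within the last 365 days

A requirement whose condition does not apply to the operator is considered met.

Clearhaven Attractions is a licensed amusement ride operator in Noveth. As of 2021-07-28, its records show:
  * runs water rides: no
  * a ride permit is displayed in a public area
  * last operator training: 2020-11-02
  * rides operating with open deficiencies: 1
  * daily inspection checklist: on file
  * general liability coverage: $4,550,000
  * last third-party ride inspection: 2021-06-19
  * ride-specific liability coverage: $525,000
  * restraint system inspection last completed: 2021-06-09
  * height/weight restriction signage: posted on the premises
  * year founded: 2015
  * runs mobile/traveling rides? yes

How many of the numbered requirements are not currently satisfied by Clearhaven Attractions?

1. ride-specific liability coverage $525,000 ≥ $500,000 → met
2. ride permit present → met
3. daily inspection checklist present → met
4. condition 'runs mobile/traveling rides' holds; operator training 268 days ago vs limit 180 → not met
5. rides operating with open deficiencies 1 ≤ 1 → met
6. restraint system inspection 49 days ago vs limit 90 → met
7. height/weight restriction signage present → met
8. general liability coverage $4,550,000 ≥ $4,525,000 → met
9. third-party ride inspection 39 days ago vs limit 60 → met
10. condition 'runs water rides' does not hold → requirement n/a → met
Not met: 1 of 10

1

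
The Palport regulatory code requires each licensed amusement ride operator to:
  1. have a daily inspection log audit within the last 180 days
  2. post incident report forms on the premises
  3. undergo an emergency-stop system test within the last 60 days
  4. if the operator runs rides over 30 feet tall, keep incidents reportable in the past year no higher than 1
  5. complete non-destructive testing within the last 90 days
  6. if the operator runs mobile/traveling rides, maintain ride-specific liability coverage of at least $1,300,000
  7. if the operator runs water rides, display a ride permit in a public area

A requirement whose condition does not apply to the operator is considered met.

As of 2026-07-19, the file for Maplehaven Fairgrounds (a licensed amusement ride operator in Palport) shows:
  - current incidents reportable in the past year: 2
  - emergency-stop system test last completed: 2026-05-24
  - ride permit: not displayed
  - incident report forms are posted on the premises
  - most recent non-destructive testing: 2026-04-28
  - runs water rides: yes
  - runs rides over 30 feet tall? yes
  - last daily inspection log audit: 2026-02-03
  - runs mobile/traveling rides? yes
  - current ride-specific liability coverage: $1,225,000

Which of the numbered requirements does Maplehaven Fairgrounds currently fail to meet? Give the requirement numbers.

4, 6, 7

1. daily inspection log audit 166 days ago vs limit 180 → met
2. incident report forms present → met
3. emergency-stop system test 56 days ago vs limit 60 → met
4. condition 'runs rides over 30 feet tall' holds; incidents reportable in the past year 2 > 1 → not met
5. non-destructive testing 82 days ago vs limit 90 → met
6. condition 'runs mobile/traveling rides' holds; ride-specific liability coverage $1,225,000 < $1,300,000 → not met
7. condition 'runs water rides' holds; ride permit absent → not met
Not met: 4, 6, 7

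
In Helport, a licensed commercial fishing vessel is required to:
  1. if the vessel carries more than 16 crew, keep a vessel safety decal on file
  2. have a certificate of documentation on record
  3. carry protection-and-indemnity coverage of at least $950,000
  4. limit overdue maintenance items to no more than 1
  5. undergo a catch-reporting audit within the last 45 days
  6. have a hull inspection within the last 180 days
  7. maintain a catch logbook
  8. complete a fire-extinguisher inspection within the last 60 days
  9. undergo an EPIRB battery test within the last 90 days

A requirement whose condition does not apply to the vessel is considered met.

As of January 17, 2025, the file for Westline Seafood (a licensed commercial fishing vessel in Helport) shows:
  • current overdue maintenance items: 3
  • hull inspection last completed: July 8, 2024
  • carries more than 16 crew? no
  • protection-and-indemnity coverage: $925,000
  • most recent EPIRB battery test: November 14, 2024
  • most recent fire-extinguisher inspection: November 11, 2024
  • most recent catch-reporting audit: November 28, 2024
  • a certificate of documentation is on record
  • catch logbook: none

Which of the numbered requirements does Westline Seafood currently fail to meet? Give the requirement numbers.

3, 4, 5, 6, 7, 8

1. condition 'carries more than 16 crew' does not hold → requirement n/a → met
2. certificate of documentation present → met
3. protection-and-indemnity coverage $925,000 < $950,000 → not met
4. overdue maintenance items 3 > 1 → not met
5. catch-reporting audit 50 days ago vs limit 45 → not met
6. hull inspection 193 days ago vs limit 180 → not met
7. catch logbook absent → not met
8. fire-extinguisher inspection 67 days ago vs limit 60 → not met
9. EPIRB battery test 64 days ago vs limit 90 → met
Not met: 3, 4, 5, 6, 7, 8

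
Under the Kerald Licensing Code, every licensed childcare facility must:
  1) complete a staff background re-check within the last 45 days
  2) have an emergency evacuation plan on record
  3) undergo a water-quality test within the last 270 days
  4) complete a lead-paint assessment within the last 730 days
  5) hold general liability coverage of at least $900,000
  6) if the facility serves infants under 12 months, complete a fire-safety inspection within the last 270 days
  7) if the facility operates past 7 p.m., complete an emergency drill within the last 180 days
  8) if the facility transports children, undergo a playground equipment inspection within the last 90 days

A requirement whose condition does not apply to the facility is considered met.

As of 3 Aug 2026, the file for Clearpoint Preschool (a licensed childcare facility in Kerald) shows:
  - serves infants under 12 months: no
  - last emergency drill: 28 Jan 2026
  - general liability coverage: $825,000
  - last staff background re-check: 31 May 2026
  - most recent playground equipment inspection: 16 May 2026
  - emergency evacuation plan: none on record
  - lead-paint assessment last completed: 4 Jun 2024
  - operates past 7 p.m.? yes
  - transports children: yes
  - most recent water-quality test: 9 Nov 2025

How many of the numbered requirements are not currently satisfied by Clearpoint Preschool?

1. staff background re-check 64 days ago vs limit 45 → not met
2. emergency evacuation plan absent → not met
3. water-quality test 267 days ago vs limit 270 → met
4. lead-paint assessment 790 days ago vs limit 730 → not met
5. general liability coverage $825,000 < $900,000 → not met
6. condition 'serves infants under 12 months' does not hold → requirement n/a → met
7. condition 'operates past 7 p.m.' holds; emergency drill 187 days ago vs limit 180 → not met
8. condition 'transports children' holds; playground equipment inspection 79 days ago vs limit 90 → met
Not met: 5 of 8

5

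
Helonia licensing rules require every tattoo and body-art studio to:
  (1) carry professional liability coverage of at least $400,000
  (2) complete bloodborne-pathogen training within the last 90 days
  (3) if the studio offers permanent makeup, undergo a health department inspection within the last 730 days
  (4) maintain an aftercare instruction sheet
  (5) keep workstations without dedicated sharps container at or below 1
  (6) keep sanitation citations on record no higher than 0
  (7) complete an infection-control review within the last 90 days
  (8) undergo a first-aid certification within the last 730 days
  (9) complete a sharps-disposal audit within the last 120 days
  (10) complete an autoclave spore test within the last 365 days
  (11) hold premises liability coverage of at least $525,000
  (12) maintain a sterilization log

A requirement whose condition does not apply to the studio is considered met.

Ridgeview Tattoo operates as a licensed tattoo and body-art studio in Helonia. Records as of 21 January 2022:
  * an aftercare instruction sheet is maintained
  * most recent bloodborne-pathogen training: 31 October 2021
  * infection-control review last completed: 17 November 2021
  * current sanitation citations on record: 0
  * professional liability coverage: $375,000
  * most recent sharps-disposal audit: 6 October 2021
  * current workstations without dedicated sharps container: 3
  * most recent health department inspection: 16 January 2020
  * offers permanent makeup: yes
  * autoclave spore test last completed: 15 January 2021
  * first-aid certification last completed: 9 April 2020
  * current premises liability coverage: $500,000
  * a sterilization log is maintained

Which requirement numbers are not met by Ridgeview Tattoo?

1, 3, 5, 10, 11

1. professional liability coverage $375,000 < $400,000 → not met
2. bloodborne-pathogen training 82 days ago vs limit 90 → met
3. condition 'offers permanent makeup' holds; health department inspection 736 days ago vs limit 730 → not met
4. aftercare instruction sheet present → met
5. workstations without dedicated sharps container 3 > 1 → not met
6. sanitation citations on record 0 ≤ 0 → met
7. infection-control review 65 days ago vs limit 90 → met
8. first-aid certification 652 days ago vs limit 730 → met
9. sharps-disposal audit 107 days ago vs limit 120 → met
10. autoclave spore test 371 days ago vs limit 365 → not met
11. premises liability coverage $500,000 < $525,000 → not met
12. sterilization log present → met
Not met: 1, 3, 5, 10, 11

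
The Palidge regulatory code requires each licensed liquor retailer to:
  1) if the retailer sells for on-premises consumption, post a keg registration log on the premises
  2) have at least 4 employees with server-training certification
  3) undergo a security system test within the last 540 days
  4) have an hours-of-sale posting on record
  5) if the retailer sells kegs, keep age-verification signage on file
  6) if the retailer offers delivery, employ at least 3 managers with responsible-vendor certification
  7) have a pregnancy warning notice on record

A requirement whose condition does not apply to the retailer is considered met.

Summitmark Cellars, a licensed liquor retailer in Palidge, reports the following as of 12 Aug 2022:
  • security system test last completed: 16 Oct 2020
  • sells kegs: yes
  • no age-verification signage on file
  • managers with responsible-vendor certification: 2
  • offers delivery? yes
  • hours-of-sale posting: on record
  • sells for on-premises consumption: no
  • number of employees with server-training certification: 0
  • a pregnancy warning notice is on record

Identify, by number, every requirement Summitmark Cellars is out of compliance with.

1. condition 'sells for on-premises consumption' does not hold → requirement n/a → met
2. employees with server-training certification 0 < 4 → not met
3. security system test 665 days ago vs limit 540 → not met
4. hours-of-sale posting present → met
5. condition 'sells kegs' holds; age-verification signage absent → not met
6. condition 'offers delivery' holds; managers with responsible-vendor certification 2 < 3 → not met
7. pregnancy warning notice present → met
Not met: 2, 3, 5, 6

2, 3, 5, 6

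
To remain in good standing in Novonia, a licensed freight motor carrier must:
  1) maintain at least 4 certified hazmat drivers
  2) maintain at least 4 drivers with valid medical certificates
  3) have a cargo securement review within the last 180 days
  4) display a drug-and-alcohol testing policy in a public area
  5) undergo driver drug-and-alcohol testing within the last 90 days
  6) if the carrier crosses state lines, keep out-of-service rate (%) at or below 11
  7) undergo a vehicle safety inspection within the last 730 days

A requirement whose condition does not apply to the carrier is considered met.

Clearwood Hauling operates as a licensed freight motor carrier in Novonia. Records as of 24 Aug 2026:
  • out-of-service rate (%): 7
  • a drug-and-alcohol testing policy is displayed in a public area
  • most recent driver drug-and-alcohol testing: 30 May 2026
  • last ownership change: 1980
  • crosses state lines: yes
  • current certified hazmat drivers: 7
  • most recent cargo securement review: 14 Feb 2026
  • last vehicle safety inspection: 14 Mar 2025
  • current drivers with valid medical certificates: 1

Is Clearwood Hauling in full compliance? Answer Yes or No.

No

1. certified hazmat drivers 7 ≥ 4 → met
2. drivers with valid medical certificates 1 < 4 → not met
3. cargo securement review 191 days ago vs limit 180 → not met
4. drug-and-alcohol testing policy present → met
5. driver drug-and-alcohol testing 86 days ago vs limit 90 → met
6. condition 'crosses state lines' holds; out-of-service rate (%) 7 ≤ 11 → met
7. vehicle safety inspection 528 days ago vs limit 730 → met
Not met: 2, 3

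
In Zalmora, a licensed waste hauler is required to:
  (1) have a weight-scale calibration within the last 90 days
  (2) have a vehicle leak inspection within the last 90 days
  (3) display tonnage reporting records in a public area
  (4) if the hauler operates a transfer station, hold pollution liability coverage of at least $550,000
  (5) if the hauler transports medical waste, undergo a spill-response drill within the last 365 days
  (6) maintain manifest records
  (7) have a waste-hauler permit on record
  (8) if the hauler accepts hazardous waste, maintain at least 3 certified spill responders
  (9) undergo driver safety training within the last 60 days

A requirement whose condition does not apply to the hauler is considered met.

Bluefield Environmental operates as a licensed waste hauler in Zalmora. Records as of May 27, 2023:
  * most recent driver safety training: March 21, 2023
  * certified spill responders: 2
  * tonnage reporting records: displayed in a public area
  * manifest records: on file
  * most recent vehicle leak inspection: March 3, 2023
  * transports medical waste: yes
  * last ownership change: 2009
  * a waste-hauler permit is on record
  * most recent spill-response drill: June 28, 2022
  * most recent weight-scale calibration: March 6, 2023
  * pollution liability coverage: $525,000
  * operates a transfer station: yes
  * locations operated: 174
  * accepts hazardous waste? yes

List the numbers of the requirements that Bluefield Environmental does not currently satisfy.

4, 8, 9

1. weight-scale calibration 82 days ago vs limit 90 → met
2. vehicle leak inspection 85 days ago vs limit 90 → met
3. tonnage reporting records present → met
4. condition 'operates a transfer station' holds; pollution liability coverage $525,000 < $550,000 → not met
5. condition 'transports medical waste' holds; spill-response drill 333 days ago vs limit 365 → met
6. manifest records present → met
7. waste-hauler permit present → met
8. condition 'accepts hazardous waste' holds; certified spill responders 2 < 3 → not met
9. driver safety training 67 days ago vs limit 60 → not met
Not met: 4, 8, 9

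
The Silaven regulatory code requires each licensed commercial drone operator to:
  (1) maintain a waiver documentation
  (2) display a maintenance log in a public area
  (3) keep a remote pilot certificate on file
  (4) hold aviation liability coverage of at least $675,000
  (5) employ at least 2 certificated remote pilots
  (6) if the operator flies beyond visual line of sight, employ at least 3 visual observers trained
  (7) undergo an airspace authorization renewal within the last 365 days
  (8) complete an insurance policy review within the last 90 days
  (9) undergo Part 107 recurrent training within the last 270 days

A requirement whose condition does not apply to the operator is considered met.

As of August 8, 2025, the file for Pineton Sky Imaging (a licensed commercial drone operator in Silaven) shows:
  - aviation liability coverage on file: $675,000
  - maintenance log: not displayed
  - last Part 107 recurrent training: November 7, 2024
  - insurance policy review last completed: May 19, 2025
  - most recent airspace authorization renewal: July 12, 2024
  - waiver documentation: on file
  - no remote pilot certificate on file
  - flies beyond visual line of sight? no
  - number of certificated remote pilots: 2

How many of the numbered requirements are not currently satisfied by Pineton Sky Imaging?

4

1. waiver documentation present → met
2. maintenance log absent → not met
3. remote pilot certificate absent → not met
4. aviation liability coverage $675,000 ≥ $675,000 → met
5. certificated remote pilots 2 ≥ 2 → met
6. condition 'flies beyond visual line of sight' does not hold → requirement n/a → met
7. airspace authorization renewal 392 days ago vs limit 365 → not met
8. insurance policy review 81 days ago vs limit 90 → met
9. Part 107 recurrent training 274 days ago vs limit 270 → not met
Not met: 4 of 9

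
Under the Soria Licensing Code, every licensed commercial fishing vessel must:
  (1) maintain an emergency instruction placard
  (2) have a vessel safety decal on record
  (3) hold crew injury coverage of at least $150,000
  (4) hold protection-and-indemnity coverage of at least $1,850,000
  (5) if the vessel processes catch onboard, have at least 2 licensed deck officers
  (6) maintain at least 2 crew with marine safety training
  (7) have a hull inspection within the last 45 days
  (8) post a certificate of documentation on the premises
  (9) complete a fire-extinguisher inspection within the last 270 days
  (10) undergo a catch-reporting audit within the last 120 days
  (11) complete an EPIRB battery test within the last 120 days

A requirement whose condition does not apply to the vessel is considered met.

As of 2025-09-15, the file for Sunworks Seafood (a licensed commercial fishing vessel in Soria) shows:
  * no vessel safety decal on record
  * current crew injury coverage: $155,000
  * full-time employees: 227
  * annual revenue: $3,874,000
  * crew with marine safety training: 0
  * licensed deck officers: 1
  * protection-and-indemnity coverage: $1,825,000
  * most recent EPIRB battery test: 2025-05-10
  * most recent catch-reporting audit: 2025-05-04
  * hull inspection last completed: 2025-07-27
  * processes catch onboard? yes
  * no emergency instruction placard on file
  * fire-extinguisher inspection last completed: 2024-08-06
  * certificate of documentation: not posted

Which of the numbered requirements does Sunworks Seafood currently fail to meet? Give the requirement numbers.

1, 2, 4, 5, 6, 7, 8, 9, 10, 11

1. emergency instruction placard absent → not met
2. vessel safety decal absent → not met
3. crew injury coverage $155,000 ≥ $150,000 → met
4. protection-and-indemnity coverage $1,825,000 < $1,850,000 → not met
5. condition 'processes catch onboard' holds; licensed deck officers 1 < 2 → not met
6. crew with marine safety training 0 < 2 → not met
7. hull inspection 50 days ago vs limit 45 → not met
8. certificate of documentation absent → not met
9. fire-extinguisher inspection 405 days ago vs limit 270 → not met
10. catch-reporting audit 134 days ago vs limit 120 → not met
11. EPIRB battery test 128 days ago vs limit 120 → not met
Not met: 1, 2, 4, 5, 6, 7, 8, 9, 10, 11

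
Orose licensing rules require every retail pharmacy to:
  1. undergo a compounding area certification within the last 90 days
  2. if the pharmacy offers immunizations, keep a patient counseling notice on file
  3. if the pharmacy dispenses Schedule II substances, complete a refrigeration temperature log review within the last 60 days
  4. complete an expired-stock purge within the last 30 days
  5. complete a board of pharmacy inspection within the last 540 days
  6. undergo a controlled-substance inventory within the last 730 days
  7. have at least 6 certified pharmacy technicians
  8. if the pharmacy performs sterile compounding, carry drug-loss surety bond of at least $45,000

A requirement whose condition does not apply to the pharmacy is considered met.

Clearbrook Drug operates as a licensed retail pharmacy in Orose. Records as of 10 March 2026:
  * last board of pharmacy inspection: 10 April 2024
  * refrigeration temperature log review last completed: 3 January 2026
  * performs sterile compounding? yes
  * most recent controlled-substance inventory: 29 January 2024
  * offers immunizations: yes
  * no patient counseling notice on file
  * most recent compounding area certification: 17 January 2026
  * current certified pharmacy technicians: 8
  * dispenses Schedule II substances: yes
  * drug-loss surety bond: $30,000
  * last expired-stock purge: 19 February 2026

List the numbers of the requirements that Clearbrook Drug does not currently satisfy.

2, 3, 5, 6, 8

1. compounding area certification 52 days ago vs limit 90 → met
2. condition 'offers immunizations' holds; patient counseling notice absent → not met
3. condition 'dispenses Schedule II substances' holds; refrigeration temperature log review 66 days ago vs limit 60 → not met
4. expired-stock purge 19 days ago vs limit 30 → met
5. board of pharmacy inspection 699 days ago vs limit 540 → not met
6. controlled-substance inventory 771 days ago vs limit 730 → not met
7. certified pharmacy technicians 8 ≥ 6 → met
8. condition 'performs sterile compounding' holds; drug-loss surety bond $30,000 < $45,000 → not met
Not met: 2, 3, 5, 6, 8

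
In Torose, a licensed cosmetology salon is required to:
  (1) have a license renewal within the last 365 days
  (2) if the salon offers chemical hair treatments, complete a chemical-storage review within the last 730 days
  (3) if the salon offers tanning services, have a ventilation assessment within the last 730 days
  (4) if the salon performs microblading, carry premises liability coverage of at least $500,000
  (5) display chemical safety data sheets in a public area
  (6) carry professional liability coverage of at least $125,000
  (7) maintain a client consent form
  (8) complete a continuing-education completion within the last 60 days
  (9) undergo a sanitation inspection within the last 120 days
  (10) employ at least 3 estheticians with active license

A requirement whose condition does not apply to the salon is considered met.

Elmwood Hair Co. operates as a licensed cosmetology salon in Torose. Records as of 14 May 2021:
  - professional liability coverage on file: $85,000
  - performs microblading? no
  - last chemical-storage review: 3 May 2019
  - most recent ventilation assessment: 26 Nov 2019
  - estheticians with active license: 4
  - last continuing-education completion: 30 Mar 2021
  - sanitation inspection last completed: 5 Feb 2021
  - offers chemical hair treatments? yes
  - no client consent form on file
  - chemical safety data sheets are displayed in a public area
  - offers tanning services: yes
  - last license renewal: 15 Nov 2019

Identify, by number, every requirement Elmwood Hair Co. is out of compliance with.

1, 2, 6, 7

1. license renewal 546 days ago vs limit 365 → not met
2. condition 'offers chemical hair treatments' holds; chemical-storage review 742 days ago vs limit 730 → not met
3. condition 'offers tanning services' holds; ventilation assessment 535 days ago vs limit 730 → met
4. condition 'performs microblading' does not hold → requirement n/a → met
5. chemical safety data sheets present → met
6. professional liability coverage $85,000 < $125,000 → not met
7. client consent form absent → not met
8. continuing-education completion 45 days ago vs limit 60 → met
9. sanitation inspection 98 days ago vs limit 120 → met
10. estheticians with active license 4 ≥ 3 → met
Not met: 1, 2, 6, 7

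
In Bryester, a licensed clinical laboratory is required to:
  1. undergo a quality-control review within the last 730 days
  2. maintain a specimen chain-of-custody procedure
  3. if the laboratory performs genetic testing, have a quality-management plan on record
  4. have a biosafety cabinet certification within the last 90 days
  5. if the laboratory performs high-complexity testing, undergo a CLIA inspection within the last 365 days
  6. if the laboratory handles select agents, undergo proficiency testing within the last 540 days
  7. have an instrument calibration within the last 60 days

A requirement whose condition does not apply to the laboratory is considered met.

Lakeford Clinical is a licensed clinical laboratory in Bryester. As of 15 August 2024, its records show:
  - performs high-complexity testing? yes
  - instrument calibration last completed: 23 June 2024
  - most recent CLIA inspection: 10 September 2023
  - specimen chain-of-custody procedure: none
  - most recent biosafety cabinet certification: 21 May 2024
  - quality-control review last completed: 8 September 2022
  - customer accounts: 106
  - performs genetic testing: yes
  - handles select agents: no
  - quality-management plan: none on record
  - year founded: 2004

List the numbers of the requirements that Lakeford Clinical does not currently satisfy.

2, 3

1. quality-control review 707 days ago vs limit 730 → met
2. specimen chain-of-custody procedure absent → not met
3. condition 'performs genetic testing' holds; quality-management plan absent → not met
4. biosafety cabinet certification 86 days ago vs limit 90 → met
5. condition 'performs high-complexity testing' holds; CLIA inspection 340 days ago vs limit 365 → met
6. condition 'handles select agents' does not hold → requirement n/a → met
7. instrument calibration 53 days ago vs limit 60 → met
Not met: 2, 3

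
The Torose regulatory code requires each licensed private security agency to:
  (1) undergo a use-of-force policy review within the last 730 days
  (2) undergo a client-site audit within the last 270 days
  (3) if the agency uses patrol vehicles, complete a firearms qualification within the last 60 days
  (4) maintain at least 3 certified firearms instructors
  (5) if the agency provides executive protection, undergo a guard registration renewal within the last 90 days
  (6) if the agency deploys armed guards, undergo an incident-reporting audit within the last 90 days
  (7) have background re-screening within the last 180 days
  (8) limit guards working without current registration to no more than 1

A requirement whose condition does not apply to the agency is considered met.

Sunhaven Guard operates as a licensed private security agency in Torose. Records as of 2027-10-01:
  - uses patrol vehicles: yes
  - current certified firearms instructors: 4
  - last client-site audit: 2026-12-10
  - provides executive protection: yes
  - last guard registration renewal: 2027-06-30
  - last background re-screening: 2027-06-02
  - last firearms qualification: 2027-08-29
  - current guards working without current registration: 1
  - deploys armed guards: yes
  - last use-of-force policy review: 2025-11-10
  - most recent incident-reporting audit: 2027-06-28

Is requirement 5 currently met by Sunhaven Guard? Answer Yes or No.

No

5. condition 'provides executive protection' holds; guard registration renewal 93 days ago vs limit 90 → not met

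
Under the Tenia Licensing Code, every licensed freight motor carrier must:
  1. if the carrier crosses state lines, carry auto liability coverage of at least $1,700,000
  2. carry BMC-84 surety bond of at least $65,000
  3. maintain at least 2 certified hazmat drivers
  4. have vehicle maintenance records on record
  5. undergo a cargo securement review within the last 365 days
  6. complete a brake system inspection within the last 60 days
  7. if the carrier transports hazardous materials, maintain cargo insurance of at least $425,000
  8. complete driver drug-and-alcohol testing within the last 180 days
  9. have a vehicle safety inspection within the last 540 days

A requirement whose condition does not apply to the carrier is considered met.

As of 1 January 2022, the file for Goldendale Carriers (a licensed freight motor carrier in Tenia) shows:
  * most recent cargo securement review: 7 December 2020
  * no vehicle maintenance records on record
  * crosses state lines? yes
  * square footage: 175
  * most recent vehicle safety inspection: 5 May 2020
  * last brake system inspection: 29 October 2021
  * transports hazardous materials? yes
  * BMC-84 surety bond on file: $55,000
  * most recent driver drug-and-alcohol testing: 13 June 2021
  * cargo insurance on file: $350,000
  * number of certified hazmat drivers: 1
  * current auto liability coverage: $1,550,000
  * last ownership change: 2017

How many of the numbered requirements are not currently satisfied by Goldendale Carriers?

9

1. condition 'crosses state lines' holds; auto liability coverage $1,550,000 < $1,700,000 → not met
2. BMC-84 surety bond $55,000 < $65,000 → not met
3. certified hazmat drivers 1 < 2 → not met
4. vehicle maintenance records absent → not met
5. cargo securement review 390 days ago vs limit 365 → not met
6. brake system inspection 64 days ago vs limit 60 → not met
7. condition 'transports hazardous materials' holds; cargo insurance $350,000 < $425,000 → not met
8. driver drug-and-alcohol testing 202 days ago vs limit 180 → not met
9. vehicle safety inspection 606 days ago vs limit 540 → not met
Not met: 9 of 9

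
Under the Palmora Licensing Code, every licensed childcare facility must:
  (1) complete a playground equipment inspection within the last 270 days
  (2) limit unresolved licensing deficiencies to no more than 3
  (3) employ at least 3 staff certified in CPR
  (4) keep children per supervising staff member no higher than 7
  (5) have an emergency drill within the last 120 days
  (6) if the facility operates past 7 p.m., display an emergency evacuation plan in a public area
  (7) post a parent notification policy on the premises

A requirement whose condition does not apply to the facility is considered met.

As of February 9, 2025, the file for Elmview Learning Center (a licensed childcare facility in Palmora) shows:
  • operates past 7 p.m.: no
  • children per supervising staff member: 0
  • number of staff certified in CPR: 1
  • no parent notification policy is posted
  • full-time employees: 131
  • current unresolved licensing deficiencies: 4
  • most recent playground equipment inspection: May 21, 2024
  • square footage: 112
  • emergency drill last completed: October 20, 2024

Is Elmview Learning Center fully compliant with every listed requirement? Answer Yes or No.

1. playground equipment inspection 264 days ago vs limit 270 → met
2. unresolved licensing deficiencies 4 > 3 → not met
3. staff certified in CPR 1 < 3 → not met
4. children per supervising staff member 0 ≤ 7 → met
5. emergency drill 112 days ago vs limit 120 → met
6. condition 'operates past 7 p.m.' does not hold → requirement n/a → met
7. parent notification policy absent → not met
Not met: 2, 3, 7

No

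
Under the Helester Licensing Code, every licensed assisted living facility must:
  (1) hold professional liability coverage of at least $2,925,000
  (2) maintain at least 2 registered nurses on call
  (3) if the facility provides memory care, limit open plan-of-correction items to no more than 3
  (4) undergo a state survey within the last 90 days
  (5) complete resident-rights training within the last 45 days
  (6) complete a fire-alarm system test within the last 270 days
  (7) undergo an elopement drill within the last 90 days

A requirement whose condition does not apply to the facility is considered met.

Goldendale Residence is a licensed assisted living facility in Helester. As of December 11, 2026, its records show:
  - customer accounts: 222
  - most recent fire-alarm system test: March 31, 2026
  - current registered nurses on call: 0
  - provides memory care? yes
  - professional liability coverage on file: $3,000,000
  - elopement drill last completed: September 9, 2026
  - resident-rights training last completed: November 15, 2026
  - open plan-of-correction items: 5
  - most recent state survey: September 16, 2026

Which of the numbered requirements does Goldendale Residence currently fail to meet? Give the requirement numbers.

1. professional liability coverage $3,000,000 ≥ $2,925,000 → met
2. registered nurses on call 0 < 2 → not met
3. condition 'provides memory care' holds; open plan-of-correction items 5 > 3 → not met
4. state survey 86 days ago vs limit 90 → met
5. resident-rights training 26 days ago vs limit 45 → met
6. fire-alarm system test 255 days ago vs limit 270 → met
7. elopement drill 93 days ago vs limit 90 → not met
Not met: 2, 3, 7

2, 3, 7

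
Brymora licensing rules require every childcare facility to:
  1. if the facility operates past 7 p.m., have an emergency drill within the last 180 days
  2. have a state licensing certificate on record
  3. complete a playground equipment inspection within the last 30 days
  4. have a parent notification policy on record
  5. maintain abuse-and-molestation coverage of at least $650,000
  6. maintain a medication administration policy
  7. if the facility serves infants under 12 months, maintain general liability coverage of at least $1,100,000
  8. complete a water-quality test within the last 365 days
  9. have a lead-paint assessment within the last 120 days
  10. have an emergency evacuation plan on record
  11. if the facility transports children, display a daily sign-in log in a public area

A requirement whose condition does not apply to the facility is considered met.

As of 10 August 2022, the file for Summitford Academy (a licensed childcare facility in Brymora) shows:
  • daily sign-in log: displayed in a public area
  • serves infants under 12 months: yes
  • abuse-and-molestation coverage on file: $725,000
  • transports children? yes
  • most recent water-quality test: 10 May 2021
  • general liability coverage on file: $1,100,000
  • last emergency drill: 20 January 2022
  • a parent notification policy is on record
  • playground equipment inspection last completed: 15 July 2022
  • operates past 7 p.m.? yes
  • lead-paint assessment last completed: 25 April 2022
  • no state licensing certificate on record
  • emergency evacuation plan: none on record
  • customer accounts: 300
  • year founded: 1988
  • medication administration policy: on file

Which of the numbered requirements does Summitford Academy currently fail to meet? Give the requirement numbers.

1. condition 'operates past 7 p.m.' holds; emergency drill 202 days ago vs limit 180 → not met
2. state licensing certificate absent → not met
3. playground equipment inspection 26 days ago vs limit 30 → met
4. parent notification policy present → met
5. abuse-and-molestation coverage $725,000 ≥ $650,000 → met
6. medication administration policy present → met
7. condition 'serves infants under 12 months' holds; general liability coverage $1,100,000 ≥ $1,100,000 → met
8. water-quality test 457 days ago vs limit 365 → not met
9. lead-paint assessment 107 days ago vs limit 120 → met
10. emergency evacuation plan absent → not met
11. condition 'transports children' holds; daily sign-in log present → met
Not met: 1, 2, 8, 10

1, 2, 8, 10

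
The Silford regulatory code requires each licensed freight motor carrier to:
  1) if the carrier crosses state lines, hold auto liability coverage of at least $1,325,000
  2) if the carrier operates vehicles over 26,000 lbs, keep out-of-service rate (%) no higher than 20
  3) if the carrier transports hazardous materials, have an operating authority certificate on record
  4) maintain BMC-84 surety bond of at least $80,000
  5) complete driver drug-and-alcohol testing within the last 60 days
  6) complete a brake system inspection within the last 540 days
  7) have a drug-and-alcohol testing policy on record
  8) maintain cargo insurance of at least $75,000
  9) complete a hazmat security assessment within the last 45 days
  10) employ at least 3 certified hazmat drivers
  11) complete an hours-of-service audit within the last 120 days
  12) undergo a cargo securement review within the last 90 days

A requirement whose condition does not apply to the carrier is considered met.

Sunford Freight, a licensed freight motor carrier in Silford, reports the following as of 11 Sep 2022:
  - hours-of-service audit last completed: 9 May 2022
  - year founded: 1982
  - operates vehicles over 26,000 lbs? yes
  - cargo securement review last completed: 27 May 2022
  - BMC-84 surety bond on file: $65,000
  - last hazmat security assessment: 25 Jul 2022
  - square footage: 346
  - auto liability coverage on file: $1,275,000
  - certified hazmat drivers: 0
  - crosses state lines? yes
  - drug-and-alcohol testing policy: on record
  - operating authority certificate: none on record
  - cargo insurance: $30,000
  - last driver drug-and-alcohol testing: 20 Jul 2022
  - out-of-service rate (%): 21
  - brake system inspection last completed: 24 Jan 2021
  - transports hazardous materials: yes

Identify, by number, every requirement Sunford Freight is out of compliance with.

1. condition 'crosses state lines' holds; auto liability coverage $1,275,000 < $1,325,000 → not met
2. condition 'operates vehicles over 26,000 lbs' holds; out-of-service rate (%) 21 > 20 → not met
3. condition 'transports hazardous materials' holds; operating authority certificate absent → not met
4. BMC-84 surety bond $65,000 < $80,000 → not met
5. driver drug-and-alcohol testing 53 days ago vs limit 60 → met
6. brake system inspection 595 days ago vs limit 540 → not met
7. drug-and-alcohol testing policy present → met
8. cargo insurance $30,000 < $75,000 → not met
9. hazmat security assessment 48 days ago vs limit 45 → not met
10. certified hazmat drivers 0 < 3 → not met
11. hours-of-service audit 125 days ago vs limit 120 → not met
12. cargo securement review 107 days ago vs limit 90 → not met
Not met: 1, 2, 3, 4, 6, 8, 9, 10, 11, 12

1, 2, 3, 4, 6, 8, 9, 10, 11, 12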